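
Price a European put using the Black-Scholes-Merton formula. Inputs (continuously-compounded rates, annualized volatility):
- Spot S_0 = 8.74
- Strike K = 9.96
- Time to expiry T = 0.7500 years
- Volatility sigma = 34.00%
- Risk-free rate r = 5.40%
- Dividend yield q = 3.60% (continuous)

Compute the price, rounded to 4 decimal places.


d1 = (ln(S/K) + (r - q + 0.5*sigma^2) * T) / (sigma * sqrt(T)) = -0.25069527
d2 = d1 - sigma * sqrt(T) = -0.54514391
exp(-rT) = 0.96030916; exp(-qT) = 0.97336124
P = K * exp(-rT) * N(-d2) - S_0 * exp(-qT) * N(-d1)
N(-d1) = 0.59897514; N(-d2) = 0.70717273
P = 9.9600 * 0.96030916 * 0.70717273 - 8.7400 * 0.97336124 * 0.59897514 = 1.6683

Answer: Price = 1.6683


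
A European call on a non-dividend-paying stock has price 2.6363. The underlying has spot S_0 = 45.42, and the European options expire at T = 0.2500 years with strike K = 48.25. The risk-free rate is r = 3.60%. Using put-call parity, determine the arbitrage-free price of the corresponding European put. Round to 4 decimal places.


Put-call parity: C - P = S_0 * exp(-qT) - K * exp(-rT).
S_0 * exp(-qT) = 45.4200 * 1.00000000 = 45.42000000
K * exp(-rT) = 48.2500 * 0.99104038 = 47.81769828
P = C - S*exp(-qT) + K*exp(-rT)
P = 2.6363 - 45.42000000 + 47.81769828 = 5.0340

Answer: Put price = 5.0340


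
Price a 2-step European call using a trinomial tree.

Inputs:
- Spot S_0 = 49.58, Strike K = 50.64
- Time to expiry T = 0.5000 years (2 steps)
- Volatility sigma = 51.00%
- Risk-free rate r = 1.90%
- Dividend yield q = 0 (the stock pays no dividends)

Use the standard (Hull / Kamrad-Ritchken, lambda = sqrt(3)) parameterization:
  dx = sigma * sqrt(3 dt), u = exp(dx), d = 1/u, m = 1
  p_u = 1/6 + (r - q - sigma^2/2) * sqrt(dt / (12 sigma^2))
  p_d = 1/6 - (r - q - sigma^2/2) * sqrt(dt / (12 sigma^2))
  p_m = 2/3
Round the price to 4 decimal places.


dt = T/N = 0.250000; dx = sigma*sqrt(3*dt) = 0.441673
u = exp(dx) = 1.555307; d = 1/u = 0.642960
p_u = 0.135238, p_m = 0.666667, p_d = 0.198095
Discount per step: exp(-r*dt) = 0.995261
Stock lattice S(k, j) with j the centered position index:
  k=0: S(0,+0) = 49.5800
  k=1: S(1,-1) = 31.8780; S(1,+0) = 49.5800; S(1,+1) = 77.1121
  k=2: S(2,-2) = 20.4962; S(2,-1) = 31.8780; S(2,+0) = 49.5800; S(2,+1) = 77.1121; S(2,+2) = 119.9330
Terminal payoffs V(N, j) = max(S_T - K, 0):
  V(2,-2) = 0.000000; V(2,-1) = 0.000000; V(2,+0) = 0.000000; V(2,+1) = 26.472121; V(2,+2) = 69.293022
Backward induction: V(k, j) = exp(-r*dt) * [p_u * V(k+1, j+1) + p_m * V(k+1, j) + p_d * V(k+1, j-1)]
  V(1,-1) = exp(-r*dt) * [p_u*0.000000 + p_m*0.000000 + p_d*0.000000] = 0.000000
  V(1,+0) = exp(-r*dt) * [p_u*26.472121 + p_m*0.000000 + p_d*0.000000] = 3.563068
  V(1,+1) = exp(-r*dt) * [p_u*69.293022 + p_m*26.472121 + p_d*0.000000] = 26.891085
  V(0,+0) = exp(-r*dt) * [p_u*26.891085 + p_m*3.563068 + p_d*0.000000] = 5.983582

Answer: Price = V(0,0) = 5.9836


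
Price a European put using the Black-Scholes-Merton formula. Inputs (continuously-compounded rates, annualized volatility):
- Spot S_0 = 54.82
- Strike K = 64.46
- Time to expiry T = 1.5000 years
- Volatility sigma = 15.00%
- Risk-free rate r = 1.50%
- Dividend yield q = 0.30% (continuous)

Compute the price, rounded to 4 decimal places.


d1 = (ln(S/K) + (r - q + 0.5*sigma^2) * T) / (sigma * sqrt(T)) = -0.69192525
d2 = d1 - sigma * sqrt(T) = -0.87563698
exp(-rT) = 0.97775124; exp(-qT) = 0.99551011
P = K * exp(-rT) * N(-d2) - S_0 * exp(-qT) * N(-d1)
N(-d1) = 0.75550786; N(-d2) = 0.80938629
P = 64.4600 * 0.97775124 * 0.80938629 - 54.8200 * 0.99551011 * 0.75550786 = 9.7813

Answer: Price = 9.7813


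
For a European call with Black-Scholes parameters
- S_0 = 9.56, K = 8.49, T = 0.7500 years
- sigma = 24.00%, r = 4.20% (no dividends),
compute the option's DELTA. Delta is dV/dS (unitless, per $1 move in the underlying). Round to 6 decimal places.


d1 = 0.8265670094; d2 = 0.6187209125
phi(d1) = 0.2834994648; exp(-qT) = 1.0000000000; exp(-rT) = 0.9689909565
N(d1) = 0.7957587386
Delta = exp(-qT) * N(d1) = 1.0000000000 * 0.7957587386 = 0.795759

Answer: Delta = 0.795759


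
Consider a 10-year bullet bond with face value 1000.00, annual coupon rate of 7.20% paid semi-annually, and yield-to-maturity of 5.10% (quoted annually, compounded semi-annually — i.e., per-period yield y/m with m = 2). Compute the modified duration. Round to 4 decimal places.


Coupon per period c = face * coupon_rate / m = 36.000000
Periods per year m = 2; per-period yield y/m = 0.025500
Number of cashflows N = 20
Cashflows (t years, CF_t, discount factor 1/(1+y/m)^(m*t), PV):
  t = 0.5000: CF_t = 36.000000, DF = 0.975134, PV = 35.104827
  t = 1.0000: CF_t = 36.000000, DF = 0.950886, PV = 34.231913
  t = 1.5000: CF_t = 36.000000, DF = 0.927242, PV = 33.380705
  t = 2.0000: CF_t = 36.000000, DF = 0.904185, PV = 32.550663
  t = 2.5000: CF_t = 36.000000, DF = 0.881702, PV = 31.741261
  t = 3.0000: CF_t = 36.000000, DF = 0.859777, PV = 30.951985
  t = 3.5000: CF_t = 36.000000, DF = 0.838398, PV = 30.182336
  t = 4.0000: CF_t = 36.000000, DF = 0.817551, PV = 29.431824
  t = 4.5000: CF_t = 36.000000, DF = 0.797222, PV = 28.699975
  t = 5.0000: CF_t = 36.000000, DF = 0.777398, PV = 27.986324
  t = 5.5000: CF_t = 36.000000, DF = 0.758067, PV = 27.290418
  t = 6.0000: CF_t = 36.000000, DF = 0.739217, PV = 26.611817
  t = 6.5000: CF_t = 36.000000, DF = 0.720836, PV = 25.950089
  t = 7.0000: CF_t = 36.000000, DF = 0.702912, PV = 25.304817
  t = 7.5000: CF_t = 36.000000, DF = 0.685433, PV = 24.675589
  t = 8.0000: CF_t = 36.000000, DF = 0.668389, PV = 24.062008
  t = 8.5000: CF_t = 36.000000, DF = 0.651769, PV = 23.463684
  t = 9.0000: CF_t = 36.000000, DF = 0.635562, PV = 22.880238
  t = 9.5000: CF_t = 36.000000, DF = 0.619758, PV = 22.311300
  t = 10.0000: CF_t = 1036.000000, DF = 0.604347, PV = 626.103975
Price P = sum_t PV_t = 1162.915749
First compute Macaulay numerator sum_t t * PV_t:
  t * PV_t at t = 0.5000: 17.552413
  t * PV_t at t = 1.0000: 34.231913
  t * PV_t at t = 1.5000: 50.071058
  t * PV_t at t = 2.0000: 65.101326
  t * PV_t at t = 2.5000: 79.353153
  t * PV_t at t = 3.0000: 92.855956
  t * PV_t at t = 3.5000: 105.638176
  t * PV_t at t = 4.0000: 117.727297
  t * PV_t at t = 4.5000: 129.149887
  t * PV_t at t = 5.0000: 139.931619
  t * PV_t at t = 5.5000: 150.097299
  t * PV_t at t = 6.0000: 159.670901
  t * PV_t at t = 6.5000: 168.675582
  t * PV_t at t = 7.0000: 177.133717
  t * PV_t at t = 7.5000: 185.066918
  t * PV_t at t = 8.0000: 192.496063
  t * PV_t at t = 8.5000: 199.441314
  t * PV_t at t = 9.0000: 205.922141
  t * PV_t at t = 9.5000: 211.957348
  t * PV_t at t = 10.0000: 6261.039754
Macaulay duration D = 8743.113836 / 1162.915749 = 7.518269
Modified duration = D / (1 + y/m) = 7.518269 / (1 + 0.025500) = 7.331321

Answer: Modified duration = 7.3313


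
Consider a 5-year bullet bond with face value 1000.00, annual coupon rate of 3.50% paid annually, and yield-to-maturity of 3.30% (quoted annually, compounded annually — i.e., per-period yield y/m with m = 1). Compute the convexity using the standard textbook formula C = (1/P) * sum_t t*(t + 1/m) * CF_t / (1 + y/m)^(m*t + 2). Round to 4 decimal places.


Coupon per period c = face * coupon_rate / m = 35.000000
Periods per year m = 1; per-period yield y/m = 0.033000
Number of cashflows N = 5
Cashflows (t years, CF_t, discount factor 1/(1+y/m)^(m*t), PV):
  t = 1.0000: CF_t = 35.000000, DF = 0.968054, PV = 33.881897
  t = 2.0000: CF_t = 35.000000, DF = 0.937129, PV = 32.799513
  t = 3.0000: CF_t = 35.000000, DF = 0.907192, PV = 31.751707
  t = 4.0000: CF_t = 35.000000, DF = 0.878211, PV = 30.737374
  t = 5.0000: CF_t = 1035.000000, DF = 0.850156, PV = 879.910990
Price P = sum_t PV_t = 1009.081482
Convexity numerator sum_t t*(t + 1/m) * CF_t / (1+y/m)^(m*t + 2):
  t = 1.0000: term = 63.503414
  t = 2.0000: term = 184.424243
  t = 3.0000: term = 357.065329
  t = 4.0000: term = 576.097660
  t = 5.0000: term = 24737.702019
Convexity = (1/P) * sum = 25918.792665 / 1009.081482 = 25.685530

Answer: Convexity = 25.6855


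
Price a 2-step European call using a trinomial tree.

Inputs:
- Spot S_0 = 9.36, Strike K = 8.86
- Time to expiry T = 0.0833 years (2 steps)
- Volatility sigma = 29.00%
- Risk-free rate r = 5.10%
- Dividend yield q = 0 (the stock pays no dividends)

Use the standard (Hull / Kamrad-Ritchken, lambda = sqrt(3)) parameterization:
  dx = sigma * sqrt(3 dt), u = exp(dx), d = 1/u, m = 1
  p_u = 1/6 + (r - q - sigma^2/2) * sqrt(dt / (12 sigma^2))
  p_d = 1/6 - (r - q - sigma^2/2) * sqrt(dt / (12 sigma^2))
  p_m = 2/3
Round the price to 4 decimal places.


dt = T/N = 0.041650; dx = sigma*sqrt(3*dt) = 0.102510
u = exp(dx) = 1.107948; d = 1/u = 0.902569
p_u = 0.168485, p_m = 0.666667, p_d = 0.164848
Discount per step: exp(-r*dt) = 0.997878
Stock lattice S(k, j) with j the centered position index:
  k=0: S(0,+0) = 9.3600
  k=1: S(1,-1) = 8.4480; S(1,+0) = 9.3600; S(1,+1) = 10.3704
  k=2: S(2,-2) = 7.6249; S(2,-1) = 8.4480; S(2,+0) = 9.3600; S(2,+1) = 10.3704; S(2,+2) = 11.4899
Terminal payoffs V(N, j) = max(S_T - K, 0):
  V(2,-2) = 0.000000; V(2,-1) = 0.000000; V(2,+0) = 0.500000; V(2,+1) = 1.510397; V(2,+2) = 2.629864
Backward induction: V(k, j) = exp(-r*dt) * [p_u * V(k+1, j+1) + p_m * V(k+1, j) + p_d * V(k+1, j-1)]
  V(1,-1) = exp(-r*dt) * [p_u*0.500000 + p_m*0.000000 + p_d*0.000000] = 0.084064
  V(1,+0) = exp(-r*dt) * [p_u*1.510397 + p_m*0.500000 + p_d*0.000000] = 0.586565
  V(1,+1) = exp(-r*dt) * [p_u*2.629864 + p_m*1.510397 + p_d*0.500000] = 1.529196
  V(0,+0) = exp(-r*dt) * [p_u*1.529196 + p_m*0.586565 + p_d*0.084064] = 0.661142

Answer: Price = V(0,0) = 0.6611


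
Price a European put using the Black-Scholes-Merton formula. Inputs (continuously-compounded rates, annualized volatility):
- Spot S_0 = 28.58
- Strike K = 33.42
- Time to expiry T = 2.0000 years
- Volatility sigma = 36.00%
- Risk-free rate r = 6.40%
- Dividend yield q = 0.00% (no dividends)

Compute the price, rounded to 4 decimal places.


Answer: Price = 6.2468

Derivation:
d1 = (ln(S/K) + (r - q + 0.5*sigma^2) * T) / (sigma * sqrt(T)) = 0.19868257
d2 = d1 - sigma * sqrt(T) = -0.31043432
exp(-rT) = 0.87985338; exp(-qT) = 1.00000000
P = K * exp(-rT) * N(-d2) - S_0 * exp(-qT) * N(-d1)
N(-d1) = 0.42125553; N(-d2) = 0.62188465
P = 33.4200 * 0.87985338 * 0.62188465 - 28.5800 * 1.00000000 * 0.42125553 = 6.2468


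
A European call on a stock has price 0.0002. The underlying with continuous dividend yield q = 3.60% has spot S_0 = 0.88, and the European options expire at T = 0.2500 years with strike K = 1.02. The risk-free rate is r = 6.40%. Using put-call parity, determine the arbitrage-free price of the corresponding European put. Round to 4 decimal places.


Answer: Put price = 0.1319

Derivation:
Put-call parity: C - P = S_0 * exp(-qT) - K * exp(-rT).
S_0 * exp(-qT) = 0.8800 * 0.99104038 = 0.87211553
K * exp(-rT) = 1.0200 * 0.98412732 = 1.00380987
P = C - S*exp(-qT) + K*exp(-rT)
P = 0.0002 - 0.87211553 + 1.00380987 = 0.1319


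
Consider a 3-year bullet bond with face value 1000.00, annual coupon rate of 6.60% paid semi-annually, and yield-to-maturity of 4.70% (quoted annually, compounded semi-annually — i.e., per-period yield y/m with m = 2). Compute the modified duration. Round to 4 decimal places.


Answer: Modified duration = 2.7134

Derivation:
Coupon per period c = face * coupon_rate / m = 33.000000
Periods per year m = 2; per-period yield y/m = 0.023500
Number of cashflows N = 6
Cashflows (t years, CF_t, discount factor 1/(1+y/m)^(m*t), PV):
  t = 0.5000: CF_t = 33.000000, DF = 0.977040, PV = 32.242306
  t = 1.0000: CF_t = 33.000000, DF = 0.954606, PV = 31.502009
  t = 1.5000: CF_t = 33.000000, DF = 0.932688, PV = 30.778709
  t = 2.0000: CF_t = 33.000000, DF = 0.911273, PV = 30.072017
  t = 2.5000: CF_t = 33.000000, DF = 0.890350, PV = 29.381550
  t = 3.0000: CF_t = 1033.000000, DF = 0.869907, PV = 898.614122
Price P = sum_t PV_t = 1052.590712
First compute Macaulay numerator sum_t t * PV_t:
  t * PV_t at t = 0.5000: 16.121153
  t * PV_t at t = 1.0000: 31.502009
  t * PV_t at t = 1.5000: 46.168063
  t * PV_t at t = 2.0000: 60.144033
  t * PV_t at t = 2.5000: 73.453875
  t * PV_t at t = 3.0000: 2695.842367
Macaulay duration D = 2923.231500 / 1052.590712 = 2.777178
Modified duration = D / (1 + y/m) = 2.777178 / (1 + 0.023500) = 2.713413


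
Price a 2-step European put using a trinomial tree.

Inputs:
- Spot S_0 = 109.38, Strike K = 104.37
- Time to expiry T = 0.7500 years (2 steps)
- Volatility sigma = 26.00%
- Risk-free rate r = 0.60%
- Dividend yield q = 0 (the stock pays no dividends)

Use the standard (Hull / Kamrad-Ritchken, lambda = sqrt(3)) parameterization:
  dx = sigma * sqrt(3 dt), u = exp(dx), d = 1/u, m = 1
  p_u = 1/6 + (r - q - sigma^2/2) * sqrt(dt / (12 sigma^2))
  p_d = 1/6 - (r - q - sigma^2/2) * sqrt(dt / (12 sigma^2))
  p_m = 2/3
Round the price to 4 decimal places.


dt = T/N = 0.375000; dx = sigma*sqrt(3*dt) = 0.275772
u = exp(dx) = 1.317547; d = 1/u = 0.758986
p_u = 0.147765, p_m = 0.666667, p_d = 0.185568
Discount per step: exp(-r*dt) = 0.997753
Stock lattice S(k, j) with j the centered position index:
  k=0: S(0,+0) = 109.3800
  k=1: S(1,-1) = 83.0179; S(1,+0) = 109.3800; S(1,+1) = 144.1133
  k=2: S(2,-2) = 63.0095; S(2,-1) = 83.0179; S(2,+0) = 109.3800; S(2,+1) = 144.1133; S(2,+2) = 189.8760
Terminal payoffs V(N, j) = max(K - S_T, 0):
  V(2,-2) = 41.360547; V(2,-1) = 21.352086; V(2,+0) = 0.000000; V(2,+1) = 0.000000; V(2,+2) = 0.000000
Backward induction: V(k, j) = exp(-r*dt) * [p_u * V(k+1, j+1) + p_m * V(k+1, j) + p_d * V(k+1, j-1)]
  V(1,-1) = exp(-r*dt) * [p_u*0.000000 + p_m*21.352086 + p_d*41.360547] = 21.860683
  V(1,+0) = exp(-r*dt) * [p_u*0.000000 + p_m*0.000000 + p_d*21.352086] = 3.953363
  V(1,+1) = exp(-r*dt) * [p_u*0.000000 + p_m*0.000000 + p_d*0.000000] = 0.000000
  V(0,+0) = exp(-r*dt) * [p_u*0.000000 + p_m*3.953363 + p_d*21.860683] = 6.677182

Answer: Price = V(0,0) = 6.6772


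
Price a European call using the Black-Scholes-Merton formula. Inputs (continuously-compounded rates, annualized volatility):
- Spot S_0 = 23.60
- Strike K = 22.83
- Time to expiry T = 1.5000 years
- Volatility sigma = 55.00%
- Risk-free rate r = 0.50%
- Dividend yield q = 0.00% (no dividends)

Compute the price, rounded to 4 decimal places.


Answer: Price = 6.5811

Derivation:
d1 = (ln(S/K) + (r - q + 0.5*sigma^2) * T) / (sigma * sqrt(T)) = 0.39718291
d2 = d1 - sigma * sqrt(T) = -0.27642677
exp(-rT) = 0.99252805; exp(-qT) = 1.00000000
C = S_0 * exp(-qT) * N(d1) - K * exp(-rT) * N(d2)
N(d1) = 0.65438371; N(d2) = 0.39111015
C = 23.6000 * 1.00000000 * 0.65438371 - 22.8300 * 0.99252805 * 0.39111015 = 6.5811


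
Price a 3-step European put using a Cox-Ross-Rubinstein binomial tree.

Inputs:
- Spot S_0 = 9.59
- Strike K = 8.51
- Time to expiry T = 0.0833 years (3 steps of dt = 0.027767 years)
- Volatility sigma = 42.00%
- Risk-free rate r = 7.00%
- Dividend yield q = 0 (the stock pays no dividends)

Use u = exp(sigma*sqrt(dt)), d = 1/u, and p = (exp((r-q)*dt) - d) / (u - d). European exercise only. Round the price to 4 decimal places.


Answer: Price = V(0,0) = 0.0935

Derivation:
dt = T/N = 0.027767
u = exp(sigma*sqrt(dt)) = 1.072493; d = 1/u = 0.932407
p = (exp((r-q)*dt) - d) / (u - d) = 0.496399
Discount per step: exp(-r*dt) = 0.998058
Stock lattice S(k, i) with i counting down-moves:
  k=0: S(0,0) = 9.5900
  k=1: S(1,0) = 10.2852; S(1,1) = 8.9418
  k=2: S(2,0) = 11.0308; S(2,1) = 9.5900; S(2,2) = 8.3374
  k=3: S(3,0) = 11.8305; S(3,1) = 10.2852; S(3,2) = 8.9418; S(3,3) = 7.7738
Terminal payoffs V(N, i) = max(K - S_T, 0):
  V(3,0) = 0.000000; V(3,1) = 0.000000; V(3,2) = 0.000000; V(3,3) = 0.736171
Backward induction: V(k, i) = exp(-r*dt) * [p * V(k+1, i) + (1-p) * V(k+1, i+1)].
  V(2,0) = exp(-r*dt) * [p*0.000000 + (1-p)*0.000000] = 0.000000
  V(2,1) = exp(-r*dt) * [p*0.000000 + (1-p)*0.000000] = 0.000000
  V(2,2) = exp(-r*dt) * [p*0.000000 + (1-p)*0.736171] = 0.370016
  V(1,0) = exp(-r*dt) * [p*0.000000 + (1-p)*0.000000] = 0.000000
  V(1,1) = exp(-r*dt) * [p*0.000000 + (1-p)*0.370016] = 0.185979
  V(0,0) = exp(-r*dt) * [p*0.000000 + (1-p)*0.185979] = 0.093477


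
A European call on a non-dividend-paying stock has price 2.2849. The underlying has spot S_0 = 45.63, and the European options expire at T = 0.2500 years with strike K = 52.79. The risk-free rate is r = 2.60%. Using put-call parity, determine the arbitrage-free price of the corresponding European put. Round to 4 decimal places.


Answer: Put price = 9.1029

Derivation:
Put-call parity: C - P = S_0 * exp(-qT) - K * exp(-rT).
S_0 * exp(-qT) = 45.6300 * 1.00000000 = 45.63000000
K * exp(-rT) = 52.7900 * 0.99352108 = 52.44797778
P = C - S*exp(-qT) + K*exp(-rT)
P = 2.2849 - 45.63000000 + 52.44797778 = 9.1029


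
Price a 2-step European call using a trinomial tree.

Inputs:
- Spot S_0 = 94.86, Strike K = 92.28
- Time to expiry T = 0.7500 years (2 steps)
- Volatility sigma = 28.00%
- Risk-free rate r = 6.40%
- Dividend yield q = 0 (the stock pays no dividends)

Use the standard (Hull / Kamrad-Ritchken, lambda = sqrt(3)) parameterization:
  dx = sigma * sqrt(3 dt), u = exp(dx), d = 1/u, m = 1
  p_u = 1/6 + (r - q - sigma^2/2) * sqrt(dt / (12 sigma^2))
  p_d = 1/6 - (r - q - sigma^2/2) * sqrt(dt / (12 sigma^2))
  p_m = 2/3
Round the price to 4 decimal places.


Answer: Price = V(0,0) = 11.9463

Derivation:
dt = T/N = 0.375000; dx = sigma*sqrt(3*dt) = 0.296985
u = exp(dx) = 1.345795; d = 1/u = 0.743055
p_u = 0.182324, p_m = 0.666667, p_d = 0.151009
Discount per step: exp(-r*dt) = 0.976286
Stock lattice S(k, j) with j the centered position index:
  k=0: S(0,+0) = 94.8600
  k=1: S(1,-1) = 70.4862; S(1,+0) = 94.8600; S(1,+1) = 127.6621
  k=2: S(2,-2) = 52.3752; S(2,-1) = 70.4862; S(2,+0) = 94.8600; S(2,+1) = 127.6621; S(2,+2) = 171.8070
Terminal payoffs V(N, j) = max(S_T - K, 0):
  V(2,-2) = 0.000000; V(2,-1) = 0.000000; V(2,+0) = 2.580000; V(2,+1) = 35.382105; V(2,+2) = 79.527011
Backward induction: V(k, j) = exp(-r*dt) * [p_u * V(k+1, j+1) + p_m * V(k+1, j) + p_d * V(k+1, j-1)]
  V(1,-1) = exp(-r*dt) * [p_u*2.580000 + p_m*0.000000 + p_d*0.000000] = 0.459241
  V(1,+0) = exp(-r*dt) * [p_u*35.382105 + p_m*2.580000 + p_d*0.000000] = 7.977238
  V(1,+1) = exp(-r*dt) * [p_u*79.527011 + p_m*35.382105 + p_d*2.580000] = 37.564896
  V(0,+0) = exp(-r*dt) * [p_u*37.564896 + p_m*7.977238 + p_d*0.459241] = 11.946312


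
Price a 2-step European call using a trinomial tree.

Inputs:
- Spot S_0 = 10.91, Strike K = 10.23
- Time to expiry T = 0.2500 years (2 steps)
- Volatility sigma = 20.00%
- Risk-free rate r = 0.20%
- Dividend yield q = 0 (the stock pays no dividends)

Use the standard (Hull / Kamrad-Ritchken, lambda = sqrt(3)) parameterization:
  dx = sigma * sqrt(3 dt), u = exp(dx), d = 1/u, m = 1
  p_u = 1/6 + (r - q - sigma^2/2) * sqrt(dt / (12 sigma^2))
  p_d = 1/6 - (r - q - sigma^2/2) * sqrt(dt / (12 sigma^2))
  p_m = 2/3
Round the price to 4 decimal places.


dt = T/N = 0.125000; dx = sigma*sqrt(3*dt) = 0.122474
u = exp(dx) = 1.130290; d = 1/u = 0.884728
p_u = 0.157481, p_m = 0.666667, p_d = 0.175852
Discount per step: exp(-r*dt) = 0.999750
Stock lattice S(k, j) with j the centered position index:
  k=0: S(0,+0) = 10.9100
  k=1: S(1,-1) = 9.6524; S(1,+0) = 10.9100; S(1,+1) = 12.3315
  k=2: S(2,-2) = 8.5397; S(2,-1) = 9.6524; S(2,+0) = 10.9100; S(2,+1) = 12.3315; S(2,+2) = 13.9381
Terminal payoffs V(N, j) = max(S_T - K, 0):
  V(2,-2) = 0.000000; V(2,-1) = 0.000000; V(2,+0) = 0.680000; V(2,+1) = 2.101467; V(2,+2) = 3.708137
Backward induction: V(k, j) = exp(-r*dt) * [p_u * V(k+1, j+1) + p_m * V(k+1, j) + p_d * V(k+1, j-1)]
  V(1,-1) = exp(-r*dt) * [p_u*0.680000 + p_m*0.000000 + p_d*0.000000] = 0.107060
  V(1,+0) = exp(-r*dt) * [p_u*2.101467 + p_m*0.680000 + p_d*0.000000] = 0.784079
  V(1,+1) = exp(-r*dt) * [p_u*3.708137 + p_m*2.101467 + p_d*0.680000] = 2.103993
  V(0,+0) = exp(-r*dt) * [p_u*2.103993 + p_m*0.784079 + p_d*0.107060] = 0.872667

Answer: Price = V(0,0) = 0.8727


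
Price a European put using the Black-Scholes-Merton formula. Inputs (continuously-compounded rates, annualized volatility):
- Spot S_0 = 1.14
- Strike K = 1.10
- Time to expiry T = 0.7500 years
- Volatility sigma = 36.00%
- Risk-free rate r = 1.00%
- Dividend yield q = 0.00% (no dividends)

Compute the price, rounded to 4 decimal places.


Answer: Price = 0.1154

Derivation:
d1 = (ln(S/K) + (r - q + 0.5*sigma^2) * T) / (sigma * sqrt(T)) = 0.29450664
d2 = d1 - sigma * sqrt(T) = -0.01726251
exp(-rT) = 0.99252805; exp(-qT) = 1.00000000
P = K * exp(-rT) * N(-d2) - S_0 * exp(-qT) * N(-d1)
N(-d1) = 0.38418540; N(-d2) = 0.50688640
P = 1.1000 * 0.99252805 * 0.50688640 - 1.1400 * 1.00000000 * 0.38418540 = 0.1154


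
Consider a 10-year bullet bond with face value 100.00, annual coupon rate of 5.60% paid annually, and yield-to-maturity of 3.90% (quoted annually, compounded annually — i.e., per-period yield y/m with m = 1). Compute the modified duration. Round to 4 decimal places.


Answer: Modified duration = 7.7667

Derivation:
Coupon per period c = face * coupon_rate / m = 5.600000
Periods per year m = 1; per-period yield y/m = 0.039000
Number of cashflows N = 10
Cashflows (t years, CF_t, discount factor 1/(1+y/m)^(m*t), PV):
  t = 1.0000: CF_t = 5.600000, DF = 0.962464, PV = 5.389798
  t = 2.0000: CF_t = 5.600000, DF = 0.926337, PV = 5.187486
  t = 3.0000: CF_t = 5.600000, DF = 0.891566, PV = 4.992768
  t = 4.0000: CF_t = 5.600000, DF = 0.858100, PV = 4.805359
  t = 5.0000: CF_t = 5.600000, DF = 0.825890, PV = 4.624985
  t = 6.0000: CF_t = 5.600000, DF = 0.794889, PV = 4.451381
  t = 7.0000: CF_t = 5.600000, DF = 0.765052, PV = 4.284293
  t = 8.0000: CF_t = 5.600000, DF = 0.736335, PV = 4.123478
  t = 9.0000: CF_t = 5.600000, DF = 0.708696, PV = 3.968698
  t = 10.0000: CF_t = 105.600000, DF = 0.682094, PV = 72.029175
Price P = sum_t PV_t = 113.857421
First compute Macaulay numerator sum_t t * PV_t:
  t * PV_t at t = 1.0000: 5.389798
  t * PV_t at t = 2.0000: 10.374972
  t * PV_t at t = 3.0000: 14.978304
  t * PV_t at t = 4.0000: 19.221436
  t * PV_t at t = 5.0000: 23.124923
  t * PV_t at t = 6.0000: 26.708284
  t * PV_t at t = 7.0000: 29.990053
  t * PV_t at t = 8.0000: 32.987821
  t * PV_t at t = 9.0000: 35.718286
  t * PV_t at t = 10.0000: 720.291753
Macaulay duration D = 918.785631 / 113.857421 = 8.069616
Modified duration = D / (1 + y/m) = 8.069616 / (1 + 0.039000) = 7.766714


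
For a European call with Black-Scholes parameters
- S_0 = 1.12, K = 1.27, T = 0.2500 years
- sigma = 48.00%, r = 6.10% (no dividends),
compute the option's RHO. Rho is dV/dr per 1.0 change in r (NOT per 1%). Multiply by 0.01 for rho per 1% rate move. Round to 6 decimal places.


Answer: Rho = 0.087837

Derivation:
d1 = -0.3401592298; d2 = -0.5801592298
phi(d1) = 0.3765167726; exp(-qT) = 1.0000000000; exp(-rT) = 0.9848656924
N(d2) = 0.2809036223
Rho = K*T*exp(-rT)*N(d2) = 1.2700 * 0.2500 * 0.9848656924 * 0.2809036223 = 0.087837


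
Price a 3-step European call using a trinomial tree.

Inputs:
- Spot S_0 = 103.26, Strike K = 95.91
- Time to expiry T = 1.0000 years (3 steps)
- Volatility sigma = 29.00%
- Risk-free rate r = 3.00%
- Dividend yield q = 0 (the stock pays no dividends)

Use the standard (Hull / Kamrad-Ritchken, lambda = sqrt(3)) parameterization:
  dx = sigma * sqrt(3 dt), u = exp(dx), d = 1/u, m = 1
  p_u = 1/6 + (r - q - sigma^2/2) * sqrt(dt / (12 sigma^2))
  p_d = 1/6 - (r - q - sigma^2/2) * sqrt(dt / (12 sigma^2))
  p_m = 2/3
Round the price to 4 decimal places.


dt = T/N = 0.333333; dx = sigma*sqrt(3*dt) = 0.290000
u = exp(dx) = 1.336427; d = 1/u = 0.748264
p_u = 0.159741, p_m = 0.666667, p_d = 0.173592
Discount per step: exp(-r*dt) = 0.990050
Stock lattice S(k, j) with j the centered position index:
  k=0: S(0,+0) = 103.2600
  k=1: S(1,-1) = 77.2657; S(1,+0) = 103.2600; S(1,+1) = 137.9995
  k=2: S(2,-2) = 57.8151; S(2,-1) = 77.2657; S(2,+0) = 103.2600; S(2,+1) = 137.9995; S(2,+2) = 184.4263
  k=3: S(3,-3) = 43.2609; S(3,-2) = 57.8151; S(3,-1) = 77.2657; S(3,+0) = 103.2600; S(3,+1) = 137.9995; S(3,+2) = 184.4263; S(3,+3) = 246.4724
Terminal payoffs V(N, j) = max(S_T - K, 0):
  V(3,-3) = 0.000000; V(3,-2) = 0.000000; V(3,-1) = 0.000000; V(3,+0) = 7.350000; V(3,+1) = 42.089502; V(3,+2) = 88.516328; V(3,+3) = 150.562415
Backward induction: V(k, j) = exp(-r*dt) * [p_u * V(k+1, j+1) + p_m * V(k+1, j) + p_d * V(k+1, j-1)]
  V(2,-2) = exp(-r*dt) * [p_u*0.000000 + p_m*0.000000 + p_d*0.000000] = 0.000000
  V(2,-1) = exp(-r*dt) * [p_u*7.350000 + p_m*0.000000 + p_d*0.000000] = 1.162417
  V(2,+0) = exp(-r*dt) * [p_u*42.089502 + p_m*7.350000 + p_d*0.000000] = 11.507780
  V(2,+1) = exp(-r*dt) * [p_u*88.516328 + p_m*42.089502 + p_d*7.350000] = 43.042703
  V(2,+2) = exp(-r*dt) * [p_u*150.562415 + p_m*88.516328 + p_d*42.089502] = 89.469152
  V(1,-1) = exp(-r*dt) * [p_u*11.507780 + p_m*1.162417 + p_d*0.000000] = 2.587211
  V(1,+0) = exp(-r*dt) * [p_u*43.042703 + p_m*11.507780 + p_d*1.162417] = 14.602582
  V(1,+1) = exp(-r*dt) * [p_u*89.469152 + p_m*43.042703 + p_d*11.507780] = 44.537114
  V(0,+0) = exp(-r*dt) * [p_u*44.537114 + p_m*14.602582 + p_d*2.587211] = 17.126470

Answer: Price = V(0,0) = 17.1265


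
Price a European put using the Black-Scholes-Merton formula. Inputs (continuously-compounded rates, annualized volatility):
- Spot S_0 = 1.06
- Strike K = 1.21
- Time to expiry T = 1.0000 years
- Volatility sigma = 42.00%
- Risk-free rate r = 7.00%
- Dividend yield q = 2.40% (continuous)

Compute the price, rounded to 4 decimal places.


Answer: Price = 0.2303

Derivation:
d1 = (ln(S/K) + (r - q + 0.5*sigma^2) * T) / (sigma * sqrt(T)) = 0.00440131
d2 = d1 - sigma * sqrt(T) = -0.41559869
exp(-rT) = 0.93239382; exp(-qT) = 0.97628571
P = K * exp(-rT) * N(-d2) - S_0 * exp(-qT) * N(-d1)
N(-d1) = 0.49824414; N(-d2) = 0.66114816
P = 1.2100 * 0.93239382 * 0.66114816 - 1.0600 * 0.97628571 * 0.49824414 = 0.2303


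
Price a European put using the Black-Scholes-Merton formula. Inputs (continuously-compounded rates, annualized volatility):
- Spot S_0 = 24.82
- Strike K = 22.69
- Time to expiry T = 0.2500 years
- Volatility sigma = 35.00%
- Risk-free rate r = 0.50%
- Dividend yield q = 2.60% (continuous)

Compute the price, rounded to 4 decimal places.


d1 = (ln(S/K) + (r - q + 0.5*sigma^2) * T) / (sigma * sqrt(T)) = 0.57021703
d2 = d1 - sigma * sqrt(T) = 0.39521703
exp(-rT) = 0.99875078; exp(-qT) = 0.99352108
P = K * exp(-rT) * N(-d2) - S_0 * exp(-qT) * N(-d1)
N(-d1) = 0.28426525; N(-d2) = 0.34634136
P = 22.6900 * 0.99875078 * 0.34634136 - 24.8200 * 0.99352108 * 0.28426525 = 0.8389

Answer: Price = 0.8389


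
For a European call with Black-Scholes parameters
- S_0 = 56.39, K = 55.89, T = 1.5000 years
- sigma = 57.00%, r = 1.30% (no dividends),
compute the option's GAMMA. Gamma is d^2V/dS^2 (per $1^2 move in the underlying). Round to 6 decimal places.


Answer: Gamma = 0.009393

Derivation:
d1 = 0.3897429893; d2 = -0.3083615874
phi(d1) = 0.3697647331; exp(-qT) = 1.0000000000; exp(-rT) = 0.9806888952
Gamma = exp(-qT) * phi(d1) / (S * sigma * sqrt(T)) = 1.0000000000 * 0.3697647331 / (56.3900 * 0.5700 * 1.2247448714) = 0.009393


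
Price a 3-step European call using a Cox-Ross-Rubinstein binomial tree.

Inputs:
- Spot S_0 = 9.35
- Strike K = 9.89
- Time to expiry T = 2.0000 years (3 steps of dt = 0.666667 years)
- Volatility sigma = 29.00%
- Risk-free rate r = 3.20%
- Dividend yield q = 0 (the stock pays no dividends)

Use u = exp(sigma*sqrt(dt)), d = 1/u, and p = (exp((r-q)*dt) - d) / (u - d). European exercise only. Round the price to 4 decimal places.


dt = T/N = 0.666667
u = exp(sigma*sqrt(dt)) = 1.267167; d = 1/u = 0.789162
p = (exp((r-q)*dt) - d) / (u - d) = 0.486188
Discount per step: exp(-r*dt) = 0.978893
Stock lattice S(k, i) with i counting down-moves:
  k=0: S(0,0) = 9.3500
  k=1: S(1,0) = 11.8480; S(1,1) = 7.3787
  k=2: S(2,0) = 15.0134; S(2,1) = 9.3500; S(2,2) = 5.8230
  k=3: S(3,0) = 19.0245; S(3,1) = 11.8480; S(3,2) = 7.3787; S(3,3) = 4.5953
Terminal payoffs V(N, i) = max(S_T - K, 0):
  V(3,0) = 9.134514; V(3,1) = 1.958015; V(3,2) = 0.000000; V(3,3) = 0.000000
Backward induction: V(k, i) = exp(-r*dt) * [p * V(k+1, i) + (1-p) * V(k+1, i+1)].
  V(2,0) = exp(-r*dt) * [p*9.134514 + (1-p)*1.958015] = 5.332170
  V(2,1) = exp(-r*dt) * [p*1.958015 + (1-p)*0.000000] = 0.931871
  V(2,2) = exp(-r*dt) * [p*0.000000 + (1-p)*0.000000] = 0.000000
  V(1,0) = exp(-r*dt) * [p*5.332170 + (1-p)*0.931871] = 3.006419
  V(1,1) = exp(-r*dt) * [p*0.931871 + (1-p)*0.000000] = 0.443502
  V(0,0) = exp(-r*dt) * [p*3.006419 + (1-p)*0.443502] = 1.653900

Answer: Price = V(0,0) = 1.6539


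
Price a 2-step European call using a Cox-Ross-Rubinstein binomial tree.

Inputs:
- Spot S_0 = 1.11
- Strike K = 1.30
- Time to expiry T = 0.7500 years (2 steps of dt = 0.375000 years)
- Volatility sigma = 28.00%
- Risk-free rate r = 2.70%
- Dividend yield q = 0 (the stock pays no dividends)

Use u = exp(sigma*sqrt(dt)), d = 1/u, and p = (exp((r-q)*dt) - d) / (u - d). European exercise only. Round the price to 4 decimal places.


Answer: Price = V(0,0) = 0.0613

Derivation:
dt = T/N = 0.375000
u = exp(sigma*sqrt(dt)) = 1.187042; d = 1/u = 0.842430
p = (exp((r-q)*dt) - d) / (u - d) = 0.486769
Discount per step: exp(-r*dt) = 0.989926
Stock lattice S(k, i) with i counting down-moves:
  k=0: S(0,0) = 1.1100
  k=1: S(1,0) = 1.3176; S(1,1) = 0.9351
  k=2: S(2,0) = 1.5641; S(2,1) = 1.1100; S(2,2) = 0.7878
Terminal payoffs V(N, i) = max(S_T - K, 0):
  V(2,0) = 0.264066; V(2,1) = 0.000000; V(2,2) = 0.000000
Backward induction: V(k, i) = exp(-r*dt) * [p * V(k+1, i) + (1-p) * V(k+1, i+1)].
  V(1,0) = exp(-r*dt) * [p*0.264066 + (1-p)*0.000000] = 0.127244
  V(1,1) = exp(-r*dt) * [p*0.000000 + (1-p)*0.000000] = 0.000000
  V(0,0) = exp(-r*dt) * [p*0.127244 + (1-p)*0.000000] = 0.061314


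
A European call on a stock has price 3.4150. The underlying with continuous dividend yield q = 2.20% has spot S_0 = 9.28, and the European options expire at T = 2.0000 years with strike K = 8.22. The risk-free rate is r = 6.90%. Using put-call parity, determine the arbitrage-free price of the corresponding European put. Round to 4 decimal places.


Put-call parity: C - P = S_0 * exp(-qT) - K * exp(-rT).
S_0 * exp(-qT) = 9.2800 * 0.95695396 = 8.88053273
K * exp(-rT) = 8.2200 * 0.87109869 = 7.16043125
P = C - S*exp(-qT) + K*exp(-rT)
P = 3.4150 - 8.88053273 + 7.16043125 = 1.6949

Answer: Put price = 1.6949


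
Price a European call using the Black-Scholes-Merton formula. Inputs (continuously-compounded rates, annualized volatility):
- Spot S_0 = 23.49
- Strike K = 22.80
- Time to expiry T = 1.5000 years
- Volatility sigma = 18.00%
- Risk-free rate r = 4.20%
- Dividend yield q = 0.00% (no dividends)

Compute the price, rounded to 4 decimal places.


Answer: Price = 3.1826

Derivation:
d1 = (ln(S/K) + (r - q + 0.5*sigma^2) * T) / (sigma * sqrt(T)) = 0.53124108
d2 = d1 - sigma * sqrt(T) = 0.31078701
exp(-rT) = 0.93894347; exp(-qT) = 1.00000000
C = S_0 * exp(-qT) * N(d1) - K * exp(-rT) * N(d2)
N(d1) = 0.70237414; N(d2) = 0.62201873
C = 23.4900 * 1.00000000 * 0.70237414 - 22.8000 * 0.93894347 * 0.62201873 = 3.1826


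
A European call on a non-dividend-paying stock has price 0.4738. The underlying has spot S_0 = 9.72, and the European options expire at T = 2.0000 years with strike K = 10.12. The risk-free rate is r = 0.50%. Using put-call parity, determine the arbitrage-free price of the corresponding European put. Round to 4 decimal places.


Answer: Put price = 0.7731

Derivation:
Put-call parity: C - P = S_0 * exp(-qT) - K * exp(-rT).
S_0 * exp(-qT) = 9.7200 * 1.00000000 = 9.72000000
K * exp(-rT) = 10.1200 * 0.99004983 = 10.01930432
P = C - S*exp(-qT) + K*exp(-rT)
P = 0.4738 - 9.72000000 + 10.01930432 = 0.7731


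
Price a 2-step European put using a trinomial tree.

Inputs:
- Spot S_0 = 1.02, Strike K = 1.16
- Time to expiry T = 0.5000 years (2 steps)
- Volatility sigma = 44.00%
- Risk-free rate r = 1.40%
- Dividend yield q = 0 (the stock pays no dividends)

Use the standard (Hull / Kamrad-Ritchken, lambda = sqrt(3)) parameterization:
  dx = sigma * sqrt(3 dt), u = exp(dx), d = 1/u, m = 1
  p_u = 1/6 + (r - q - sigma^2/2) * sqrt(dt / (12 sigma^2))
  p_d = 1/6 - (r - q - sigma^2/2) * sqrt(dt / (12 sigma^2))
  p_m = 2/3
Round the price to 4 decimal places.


dt = T/N = 0.250000; dx = sigma*sqrt(3*dt) = 0.381051
u = exp(dx) = 1.463823; d = 1/u = 0.683143
p_u = 0.139505, p_m = 0.666667, p_d = 0.193828
Discount per step: exp(-r*dt) = 0.996506
Stock lattice S(k, j) with j the centered position index:
  k=0: S(0,+0) = 1.0200
  k=1: S(1,-1) = 0.6968; S(1,+0) = 1.0200; S(1,+1) = 1.4931
  k=2: S(2,-2) = 0.4760; S(2,-1) = 0.6968; S(2,+0) = 1.0200; S(2,+1) = 1.4931; S(2,+2) = 2.1856
Terminal payoffs V(N, j) = max(K - S_T, 0):
  V(2,-2) = 0.683982; V(2,-1) = 0.463194; V(2,+0) = 0.140000; V(2,+1) = 0.000000; V(2,+2) = 0.000000
Backward induction: V(k, j) = exp(-r*dt) * [p_u * V(k+1, j+1) + p_m * V(k+1, j) + p_d * V(k+1, j-1)]
  V(1,-1) = exp(-r*dt) * [p_u*0.140000 + p_m*0.463194 + p_d*0.683982] = 0.459292
  V(1,+0) = exp(-r*dt) * [p_u*0.000000 + p_m*0.140000 + p_d*0.463194] = 0.182474
  V(1,+1) = exp(-r*dt) * [p_u*0.000000 + p_m*0.000000 + p_d*0.140000] = 0.027041
  V(0,+0) = exp(-r*dt) * [p_u*0.027041 + p_m*0.182474 + p_d*0.459292] = 0.213696

Answer: Price = V(0,0) = 0.2137


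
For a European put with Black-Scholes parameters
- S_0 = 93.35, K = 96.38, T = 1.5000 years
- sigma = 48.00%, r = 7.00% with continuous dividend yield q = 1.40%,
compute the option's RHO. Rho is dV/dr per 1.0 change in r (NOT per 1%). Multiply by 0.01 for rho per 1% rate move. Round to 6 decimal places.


Answer: Rho = -75.670472

Derivation:
d1 = 0.3824897945; d2 = -0.2053877438
phi(d1) = 0.3708017393; exp(-qT) = 0.9792189646; exp(-rT) = 0.9003245226
N(-d2) = 0.5813654024
Rho = -K*T*exp(-rT)*N(-d2) = -96.3800 * 1.5000 * 0.9003245226 * 0.5813654024 = -75.670472


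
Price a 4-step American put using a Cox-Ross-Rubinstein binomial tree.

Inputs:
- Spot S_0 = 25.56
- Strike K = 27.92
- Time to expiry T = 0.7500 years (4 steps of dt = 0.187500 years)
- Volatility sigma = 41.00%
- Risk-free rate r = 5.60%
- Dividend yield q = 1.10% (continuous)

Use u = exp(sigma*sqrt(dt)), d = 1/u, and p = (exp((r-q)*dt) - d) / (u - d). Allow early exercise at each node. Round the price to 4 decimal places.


Answer: Price = V(0,0) = 4.7169

Derivation:
dt = T/N = 0.187500
u = exp(sigma*sqrt(dt)) = 1.194270; d = 1/u = 0.837332
p = (exp((r-q)*dt) - d) / (u - d) = 0.479471
Discount per step: exp(-r*dt) = 0.989555
Stock lattice S(k, i) with i counting down-moves:
  k=0: S(0,0) = 25.5600
  k=1: S(1,0) = 30.5255; S(1,1) = 21.4022
  k=2: S(2,0) = 36.4557; S(2,1) = 25.5600; S(2,2) = 17.9207
  k=3: S(3,0) = 43.5380; S(3,1) = 30.5255; S(3,2) = 21.4022; S(3,3) = 15.0056
  k=4: S(4,0) = 51.9961; S(4,1) = 36.4557; S(4,2) = 25.5600; S(4,3) = 17.9207; S(4,4) = 12.5647
Terminal payoffs V(N, i) = max(K - S_T, 0):
  V(4,0) = 0.000000; V(4,1) = 0.000000; V(4,2) = 2.360000; V(4,3) = 9.999269; V(4,4) = 15.355344
Backward induction: V(k, i) = exp(-r*dt) * [p * V(k+1, i) + (1-p) * V(k+1, i+1)]; then take max(V_cont, immediate exercise) for American.
  V(3,0) = exp(-r*dt) * [p*0.000000 + (1-p)*0.000000] = 0.000000; exercise = 0.000000; V(3,0) = max -> 0.000000
  V(3,1) = exp(-r*dt) * [p*0.000000 + (1-p)*2.360000] = 1.215617; exercise = 0.000000; V(3,1) = max -> 1.215617
  V(3,2) = exp(-r*dt) * [p*2.360000 + (1-p)*9.999269] = 6.270277; exercise = 6.517806; V(3,2) = max -> 6.517806
  V(3,3) = exp(-r*dt) * [p*9.999269 + (1-p)*15.355344] = 12.653698; exercise = 12.914407; V(3,3) = max -> 12.914407
  V(2,0) = exp(-r*dt) * [p*0.000000 + (1-p)*1.215617] = 0.626155; exercise = 0.000000; V(2,0) = max -> 0.626155
  V(2,1) = exp(-r*dt) * [p*1.215617 + (1-p)*6.517806] = 3.934036; exercise = 2.360000; V(2,1) = max -> 3.934036
  V(2,2) = exp(-r*dt) * [p*6.517806 + (1-p)*12.914407] = 9.744566; exercise = 9.999269; V(2,2) = max -> 9.999269
  V(1,0) = exp(-r*dt) * [p*0.626155 + (1-p)*3.934036] = 2.323478; exercise = 0.000000; V(1,0) = max -> 2.323478
  V(1,1) = exp(-r*dt) * [p*3.934036 + (1-p)*9.999269] = 7.017098; exercise = 6.517806; V(1,1) = max -> 7.017098
  V(0,0) = exp(-r*dt) * [p*2.323478 + (1-p)*7.017098] = 4.716856; exercise = 2.360000; V(0,0) = max -> 4.716856


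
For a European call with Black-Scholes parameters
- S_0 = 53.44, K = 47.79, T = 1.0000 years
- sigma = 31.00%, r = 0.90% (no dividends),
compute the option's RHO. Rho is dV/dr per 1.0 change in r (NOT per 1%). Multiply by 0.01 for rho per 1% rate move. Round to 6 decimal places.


Answer: Rho = 28.071314

Derivation:
d1 = 0.5444939246; d2 = 0.2344939246
phi(d1) = 0.3439787660; exp(-qT) = 1.0000000000; exp(-rT) = 0.9910403788
N(d2) = 0.5926992254
Rho = K*T*exp(-rT)*N(d2) = 47.7900 * 1.0000 * 0.9910403788 * 0.5926992254 = 28.071314


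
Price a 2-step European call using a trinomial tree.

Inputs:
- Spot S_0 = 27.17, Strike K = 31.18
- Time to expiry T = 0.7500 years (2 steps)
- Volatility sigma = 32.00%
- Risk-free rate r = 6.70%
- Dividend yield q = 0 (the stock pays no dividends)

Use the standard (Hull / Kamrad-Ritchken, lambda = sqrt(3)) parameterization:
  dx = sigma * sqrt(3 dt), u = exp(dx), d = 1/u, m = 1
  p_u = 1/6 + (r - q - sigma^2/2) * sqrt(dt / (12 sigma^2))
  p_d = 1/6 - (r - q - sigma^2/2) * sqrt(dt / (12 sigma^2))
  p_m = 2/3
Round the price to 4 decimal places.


Answer: Price = V(0,0) = 2.2051

Derivation:
dt = T/N = 0.375000; dx = sigma*sqrt(3*dt) = 0.339411
u = exp(dx) = 1.404121; d = 1/u = 0.712189
p_u = 0.175395, p_m = 0.666667, p_d = 0.157938
Discount per step: exp(-r*dt) = 0.975188
Stock lattice S(k, j) with j the centered position index:
  k=0: S(0,+0) = 27.1700
  k=1: S(1,-1) = 19.3502; S(1,+0) = 27.1700; S(1,+1) = 38.1500
  k=2: S(2,-2) = 13.7810; S(2,-1) = 19.3502; S(2,+0) = 27.1700; S(2,+1) = 38.1500; S(2,+2) = 53.5671
Terminal payoffs V(N, j) = max(S_T - K, 0):
  V(2,-2) = 0.000000; V(2,-1) = 0.000000; V(2,+0) = 0.000000; V(2,+1) = 6.969959; V(2,+2) = 22.387146
Backward induction: V(k, j) = exp(-r*dt) * [p_u * V(k+1, j+1) + p_m * V(k+1, j) + p_d * V(k+1, j-1)]
  V(1,-1) = exp(-r*dt) * [p_u*0.000000 + p_m*0.000000 + p_d*0.000000] = 0.000000
  V(1,+0) = exp(-r*dt) * [p_u*6.969959 + p_m*0.000000 + p_d*0.000000] = 1.192163
  V(1,+1) = exp(-r*dt) * [p_u*22.387146 + p_m*6.969959 + p_d*0.000000] = 8.360514
  V(0,+0) = exp(-r*dt) * [p_u*8.360514 + p_m*1.192163 + p_d*0.000000] = 2.205064


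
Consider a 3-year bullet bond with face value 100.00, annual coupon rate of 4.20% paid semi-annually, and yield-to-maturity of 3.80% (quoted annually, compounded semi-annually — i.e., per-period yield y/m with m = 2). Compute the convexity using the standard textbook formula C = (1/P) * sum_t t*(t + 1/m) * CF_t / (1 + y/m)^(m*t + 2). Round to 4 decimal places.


Answer: Convexity = 9.4441

Derivation:
Coupon per period c = face * coupon_rate / m = 2.100000
Periods per year m = 2; per-period yield y/m = 0.019000
Number of cashflows N = 6
Cashflows (t years, CF_t, discount factor 1/(1+y/m)^(m*t), PV):
  t = 0.5000: CF_t = 2.100000, DF = 0.981354, PV = 2.060844
  t = 1.0000: CF_t = 2.100000, DF = 0.963056, PV = 2.022418
  t = 1.5000: CF_t = 2.100000, DF = 0.945099, PV = 1.984709
  t = 2.0000: CF_t = 2.100000, DF = 0.927477, PV = 1.947702
  t = 2.5000: CF_t = 2.100000, DF = 0.910184, PV = 1.911386
  t = 3.0000: CF_t = 102.100000, DF = 0.893213, PV = 91.197018
Price P = sum_t PV_t = 101.124077
Convexity numerator sum_t t*(t + 1/m) * CF_t / (1+y/m)^(m*t + 2):
  t = 0.5000: term = 0.992354
  t = 1.0000: term = 2.921553
  t = 1.5000: term = 5.734158
  t = 2.0000: term = 9.378733
  t = 2.5000: term = 13.805790
  t = 3.0000: term = 922.192464
Convexity = (1/P) * sum = 955.025053 / 101.124077 = 9.444092


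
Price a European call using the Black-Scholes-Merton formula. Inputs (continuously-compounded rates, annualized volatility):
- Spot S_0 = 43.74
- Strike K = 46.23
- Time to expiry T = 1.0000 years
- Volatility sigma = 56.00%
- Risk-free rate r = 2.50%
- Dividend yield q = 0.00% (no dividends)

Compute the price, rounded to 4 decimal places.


Answer: Price = 9.1341

Derivation:
d1 = (ln(S/K) + (r - q + 0.5*sigma^2) * T) / (sigma * sqrt(T)) = 0.22577514
d2 = d1 - sigma * sqrt(T) = -0.33422486
exp(-rT) = 0.97530991; exp(-qT) = 1.00000000
C = S_0 * exp(-qT) * N(d1) - K * exp(-rT) * N(d2)
N(d1) = 0.58931184; N(d2) = 0.36910494
C = 43.7400 * 1.00000000 * 0.58931184 - 46.2300 * 0.97530991 * 0.36910494 = 9.1341


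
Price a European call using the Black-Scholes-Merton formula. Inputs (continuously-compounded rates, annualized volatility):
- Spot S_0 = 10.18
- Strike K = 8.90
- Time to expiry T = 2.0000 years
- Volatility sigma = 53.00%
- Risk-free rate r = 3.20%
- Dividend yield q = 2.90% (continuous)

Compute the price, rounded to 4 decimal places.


d1 = (ln(S/K) + (r - q + 0.5*sigma^2) * T) / (sigma * sqrt(T)) = 0.56204814
d2 = d1 - sigma * sqrt(T) = -0.18748505
exp(-rT) = 0.93800500; exp(-qT) = 0.94364995
C = S_0 * exp(-qT) * N(d1) - K * exp(-rT) * N(d2)
N(d1) = 0.71295839; N(d2) = 0.42564017
C = 10.1800 * 0.94364995 * 0.71295839 - 8.9000 * 0.93800500 * 0.42564017 = 3.2956

Answer: Price = 3.2956
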